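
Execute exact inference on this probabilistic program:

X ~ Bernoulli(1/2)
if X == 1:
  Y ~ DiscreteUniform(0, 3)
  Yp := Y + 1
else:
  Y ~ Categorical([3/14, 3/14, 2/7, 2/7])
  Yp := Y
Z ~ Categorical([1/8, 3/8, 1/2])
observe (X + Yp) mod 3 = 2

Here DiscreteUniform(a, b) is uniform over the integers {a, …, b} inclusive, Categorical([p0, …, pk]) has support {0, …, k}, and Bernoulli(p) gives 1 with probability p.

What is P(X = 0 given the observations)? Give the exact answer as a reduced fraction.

Enumerate traces; 9 have nonzero weight after conditioning:
  (X=0, Y=2, Z=0) weight 1/56
  (X=0, Y=2, Z=1) weight 3/56
  (X=0, Y=2, Z=2) weight 1/14
  (X=1, Y=0, Z=0) weight 1/64
  (X=1, Y=0, Z=1) weight 3/64
  (X=1, Y=0, Z=2) weight 1/16
  (X=1, Y=3, Z=0) weight 1/64
  (X=1, Y=3, Z=1) weight 3/64
  … 1 more
Group by X:
  weight(X=0) = 1/7
  weight(X=1) = 1/4
Total weight = 1/7 + 1/4 = 11/28
P(X=0 | obs) = 1/7 / 11/28 = 4/11
P(X=1 | obs) = 1/4 / 11/28 = 7/11

P(X = 0 | obs) = 4/11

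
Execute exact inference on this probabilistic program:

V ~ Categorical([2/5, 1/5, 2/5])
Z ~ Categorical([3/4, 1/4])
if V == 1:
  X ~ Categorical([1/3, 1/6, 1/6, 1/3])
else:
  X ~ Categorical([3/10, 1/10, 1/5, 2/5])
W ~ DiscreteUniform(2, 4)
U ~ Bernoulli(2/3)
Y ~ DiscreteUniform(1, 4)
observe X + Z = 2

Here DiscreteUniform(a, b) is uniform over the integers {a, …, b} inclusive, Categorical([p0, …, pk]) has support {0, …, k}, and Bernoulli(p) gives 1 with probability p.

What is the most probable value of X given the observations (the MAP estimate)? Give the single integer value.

argmax_v P(X = v | obs) = 2

Enumerate traces; 144 have nonzero weight after conditioning:
  (V=0, Z=0, X=2, W=2, U=0, Y=1) weight 1/600
  (V=0, Z=0, X=2, W=2, U=0, Y=2) weight 1/600
  (V=0, Z=0, X=2, W=2, U=0, Y=3) weight 1/600
  (V=0, Z=0, X=2, W=2, U=0, Y=4) weight 1/600
  (V=0, Z=0, X=2, W=2, U=1, Y=1) weight 1/300
  (V=0, Z=0, X=2, W=2, U=1, Y=2) weight 1/300
  (V=0, Z=0, X=2, W=2, U=1, Y=3) weight 1/300
  (V=0, Z=0, X=2, W=2, U=1, Y=4) weight 1/300
  (V=0, Z=1, X=1, W=2, U=0, Y=1) weight 1/3600
  … 135 more
Group by X:
  weight(X=1) = 17/600
  weight(X=2) = 29/200
Total weight = 17/600 + 29/200 = 13/75
P(X=1 | obs) = 17/600 / 13/75 = 17/104
P(X=2 | obs) = 29/200 / 13/75 = 87/104
argmax = 2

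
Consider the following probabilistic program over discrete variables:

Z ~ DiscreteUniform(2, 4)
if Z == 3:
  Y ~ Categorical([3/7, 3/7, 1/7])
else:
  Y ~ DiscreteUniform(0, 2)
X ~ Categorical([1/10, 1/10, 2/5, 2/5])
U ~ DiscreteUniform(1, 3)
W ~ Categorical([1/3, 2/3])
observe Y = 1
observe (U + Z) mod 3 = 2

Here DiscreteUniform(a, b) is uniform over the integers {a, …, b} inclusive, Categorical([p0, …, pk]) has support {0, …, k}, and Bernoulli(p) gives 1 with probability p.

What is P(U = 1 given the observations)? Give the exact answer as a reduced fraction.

P(U = 1 | obs) = 7/23

Enumerate traces; 24 have nonzero weight after conditioning:
  (Z=2, Y=1, X=0, U=3, W=0) weight 1/810
  (Z=2, Y=1, X=0, U=3, W=1) weight 1/405
  (Z=2, Y=1, X=1, U=3, W=0) weight 1/810
  (Z=2, Y=1, X=1, U=3, W=1) weight 1/405
  (Z=2, Y=1, X=2, U=3, W=0) weight 2/405
  (Z=2, Y=1, X=2, U=3, W=1) weight 4/405
  (Z=2, Y=1, X=3, U=3, W=0) weight 2/405
  (Z=2, Y=1, X=3, U=3, W=1) weight 4/405
  (Z=3, Y=1, X=0, U=2, W=0) weight 1/630
  (Z=4, Y=1, X=0, U=1, W=0) weight 1/810
  … 14 more
Group by U:
  weight(U=1) = 1/27
  weight(U=2) = 1/21
  weight(U=3) = 1/27
Total weight = 1/27 + 1/21 + 1/27 = 23/189
P(U=1 | obs) = 1/27 / 23/189 = 7/23
P(U=2 | obs) = 1/21 / 23/189 = 9/23
P(U=3 | obs) = 1/27 / 23/189 = 7/23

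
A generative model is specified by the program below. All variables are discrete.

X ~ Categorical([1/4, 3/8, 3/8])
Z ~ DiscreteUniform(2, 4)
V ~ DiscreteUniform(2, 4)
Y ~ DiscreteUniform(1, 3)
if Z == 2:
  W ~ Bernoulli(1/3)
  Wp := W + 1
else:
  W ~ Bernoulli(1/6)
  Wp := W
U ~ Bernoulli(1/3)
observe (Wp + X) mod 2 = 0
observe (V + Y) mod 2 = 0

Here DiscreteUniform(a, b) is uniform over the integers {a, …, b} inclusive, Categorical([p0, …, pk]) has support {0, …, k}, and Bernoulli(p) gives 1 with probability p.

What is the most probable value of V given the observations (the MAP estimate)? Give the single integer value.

Enumerate traces; 72 have nonzero weight after conditioning:
  (X=0, Z=2, V=2, Y=2, W=1, U=0) weight 1/486
  (X=0, Z=2, V=2, Y=2, W=1, U=1) weight 1/972
  (X=0, Z=2, V=3, Y=1, W=1, U=0) weight 1/486
  (X=0, Z=2, V=3, Y=1, W=1, U=1) weight 1/972
  (X=0, Z=2, V=3, Y=3, W=1, U=0) weight 1/486
  (X=0, Z=2, V=3, Y=3, W=1, U=1) weight 1/972
  (X=0, Z=2, V=4, Y=2, W=1, U=0) weight 1/486
  (X=0, Z=2, V=4, Y=2, W=1, U=1) weight 1/972
  … 64 more
Group by V:
  weight(V=2) = 13/216
  weight(V=3) = 13/108
  weight(V=4) = 13/216
Total weight = 13/216 + 13/108 + 13/216 = 13/54
P(V=2 | obs) = 13/216 / 13/54 = 1/4
P(V=3 | obs) = 13/108 / 13/54 = 1/2
P(V=4 | obs) = 13/216 / 13/54 = 1/4
argmax = 3

argmax_v P(V = v | obs) = 3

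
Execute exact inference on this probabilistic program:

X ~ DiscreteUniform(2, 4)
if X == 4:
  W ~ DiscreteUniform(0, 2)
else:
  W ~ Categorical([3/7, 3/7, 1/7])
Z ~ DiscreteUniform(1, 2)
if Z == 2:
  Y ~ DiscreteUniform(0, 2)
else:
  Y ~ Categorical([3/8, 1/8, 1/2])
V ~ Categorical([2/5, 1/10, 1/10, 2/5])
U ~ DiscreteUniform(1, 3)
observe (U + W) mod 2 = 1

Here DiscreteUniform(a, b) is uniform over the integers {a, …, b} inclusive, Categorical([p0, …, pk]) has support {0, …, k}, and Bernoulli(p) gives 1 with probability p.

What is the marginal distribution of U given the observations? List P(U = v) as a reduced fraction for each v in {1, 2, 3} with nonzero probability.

Enumerate traces; 360 have nonzero weight after conditioning:
  (X=2, W=0, Z=1, Y=0, V=0, U=1) weight 1/280
  (X=2, W=0, Z=1, Y=0, V=0, U=3) weight 1/280
  (X=2, W=0, Z=1, Y=0, V=1, U=1) weight 1/1120
  (X=2, W=0, Z=1, Y=0, V=1, U=3) weight 1/1120
  (X=2, W=0, Z=1, Y=0, V=2, U=1) weight 1/1120
  (X=2, W=0, Z=1, Y=0, V=2, U=3) weight 1/1120
  (X=2, W=0, Z=1, Y=0, V=3, U=1) weight 1/280
  (X=2, W=0, Z=1, Y=0, V=3, U=3) weight 1/280
  (X=2, W=1, Z=1, Y=0, V=0, U=2) weight 1/280
  … 351 more
Group by U:
  weight(U=1) = 38/189
  weight(U=2) = 25/189
  weight(U=3) = 38/189
Total weight = 38/189 + 25/189 + 38/189 = 101/189
P(U=1 | obs) = 38/189 / 101/189 = 38/101
P(U=2 | obs) = 25/189 / 101/189 = 25/101
P(U=3 | obs) = 38/189 / 101/189 = 38/101

P(U=1) = 38/101, P(U=2) = 25/101, P(U=3) = 38/101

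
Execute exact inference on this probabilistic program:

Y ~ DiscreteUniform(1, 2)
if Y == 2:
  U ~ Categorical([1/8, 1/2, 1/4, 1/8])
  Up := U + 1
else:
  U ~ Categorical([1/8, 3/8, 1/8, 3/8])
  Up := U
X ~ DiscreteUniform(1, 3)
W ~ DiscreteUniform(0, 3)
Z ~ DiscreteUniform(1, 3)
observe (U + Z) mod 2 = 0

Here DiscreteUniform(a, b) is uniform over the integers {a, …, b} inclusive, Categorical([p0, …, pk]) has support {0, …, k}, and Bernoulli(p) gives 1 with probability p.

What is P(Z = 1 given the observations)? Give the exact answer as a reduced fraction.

Enumerate traces; 144 have nonzero weight after conditioning:
  (Y=1, U=0, X=1, W=0, Z=2) weight 1/576
  (Y=1, U=0, X=1, W=1, Z=2) weight 1/576
  (Y=1, U=0, X=1, W=2, Z=2) weight 1/576
  (Y=1, U=0, X=1, W=3, Z=2) weight 1/576
  (Y=1, U=0, X=2, W=0, Z=2) weight 1/576
  (Y=1, U=0, X=2, W=1, Z=2) weight 1/576
  (Y=1, U=0, X=2, W=2, Z=2) weight 1/576
  (Y=1, U=0, X=2, W=3, Z=2) weight 1/576
  (Y=1, U=1, X=1, W=0, Z=1) weight 1/192
  (Y=1, U=1, X=1, W=0, Z=3) weight 1/192
  … 134 more
Group by Z:
  weight(Z=1) = 11/48
  weight(Z=2) = 5/48
  weight(Z=3) = 11/48
Total weight = 11/48 + 5/48 + 11/48 = 9/16
P(Z=1 | obs) = 11/48 / 9/16 = 11/27
P(Z=2 | obs) = 5/48 / 9/16 = 5/27
P(Z=3 | obs) = 11/48 / 9/16 = 11/27

P(Z = 1 | obs) = 11/27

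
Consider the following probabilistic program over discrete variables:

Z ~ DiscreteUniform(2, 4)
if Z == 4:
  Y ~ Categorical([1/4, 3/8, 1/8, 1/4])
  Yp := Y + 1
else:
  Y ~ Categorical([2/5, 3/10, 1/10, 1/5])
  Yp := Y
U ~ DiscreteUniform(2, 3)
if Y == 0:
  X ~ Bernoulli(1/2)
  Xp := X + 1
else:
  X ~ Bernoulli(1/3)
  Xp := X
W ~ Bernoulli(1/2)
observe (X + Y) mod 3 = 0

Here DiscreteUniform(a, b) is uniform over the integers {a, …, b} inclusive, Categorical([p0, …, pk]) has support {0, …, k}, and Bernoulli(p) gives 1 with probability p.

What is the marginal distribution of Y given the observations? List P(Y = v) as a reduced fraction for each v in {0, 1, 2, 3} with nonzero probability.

Enumerate traces; 36 have nonzero weight after conditioning:
  (Z=2, Y=0, U=2, X=0, W=0) weight 1/60
  (Z=2, Y=0, U=2, X=0, W=1) weight 1/60
  (Z=2, Y=0, U=3, X=0, W=0) weight 1/60
  (Z=2, Y=0, U=3, X=0, W=1) weight 1/60
  (Z=2, Y=2, U=2, X=1, W=0) weight 1/360
  (Z=2, Y=2, U=2, X=1, W=1) weight 1/360
  (Z=2, Y=2, U=3, X=1, W=0) weight 1/360
  (Z=2, Y=2, U=3, X=1, W=1) weight 1/360
  (Z=2, Y=3, U=2, X=0, W=0) weight 1/90
  … 27 more
Group by Y:
  weight(Y=0) = 7/40
  weight(Y=2) = 13/360
  weight(Y=3) = 13/90
Total weight = 7/40 + 13/360 + 13/90 = 16/45
P(Y=0 | obs) = 7/40 / 16/45 = 63/128
P(Y=2 | obs) = 13/360 / 16/45 = 13/128
P(Y=3 | obs) = 13/90 / 16/45 = 13/32

P(Y=0) = 63/128, P(Y=2) = 13/128, P(Y=3) = 13/32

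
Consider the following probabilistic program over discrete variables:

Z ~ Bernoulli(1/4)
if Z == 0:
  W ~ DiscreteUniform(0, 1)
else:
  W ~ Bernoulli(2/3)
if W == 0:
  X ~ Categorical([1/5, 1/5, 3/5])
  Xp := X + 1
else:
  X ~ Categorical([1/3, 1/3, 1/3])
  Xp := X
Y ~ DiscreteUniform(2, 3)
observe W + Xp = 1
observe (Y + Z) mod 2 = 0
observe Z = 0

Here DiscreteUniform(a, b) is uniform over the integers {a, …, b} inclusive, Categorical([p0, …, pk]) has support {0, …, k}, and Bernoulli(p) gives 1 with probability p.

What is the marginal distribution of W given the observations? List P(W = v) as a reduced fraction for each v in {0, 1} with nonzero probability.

P(W=0) = 3/8, P(W=1) = 5/8

Enumerate traces; 2 have nonzero weight after conditioning:
  (Z=0, W=0, X=0, Y=2) weight 3/80
  (Z=0, W=1, X=0, Y=2) weight 1/16
Group by W:
  weight(W=0) = 3/80
  weight(W=1) = 1/16
Total weight = 3/80 + 1/16 = 1/10
P(W=0 | obs) = 3/80 / 1/10 = 3/8
P(W=1 | obs) = 1/16 / 1/10 = 5/8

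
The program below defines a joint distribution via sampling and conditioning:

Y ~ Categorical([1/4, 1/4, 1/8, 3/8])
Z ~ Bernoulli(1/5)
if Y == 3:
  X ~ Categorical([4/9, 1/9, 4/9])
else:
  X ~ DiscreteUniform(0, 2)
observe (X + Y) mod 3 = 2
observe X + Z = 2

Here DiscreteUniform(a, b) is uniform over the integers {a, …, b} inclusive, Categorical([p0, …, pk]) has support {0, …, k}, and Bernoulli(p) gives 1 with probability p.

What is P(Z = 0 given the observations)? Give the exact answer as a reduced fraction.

P(Z = 0 | obs) = 12/13

Enumerate traces; 3 have nonzero weight after conditioning:
  (Y=0, Z=0, X=2) weight 1/15
  (Y=1, Z=1, X=1) weight 1/60
  (Y=3, Z=0, X=2) weight 2/15
Group by Z:
  weight(Z=0) = 1/5
  weight(Z=1) = 1/60
Total weight = 1/5 + 1/60 = 13/60
P(Z=0 | obs) = 1/5 / 13/60 = 12/13
P(Z=1 | obs) = 1/60 / 13/60 = 1/13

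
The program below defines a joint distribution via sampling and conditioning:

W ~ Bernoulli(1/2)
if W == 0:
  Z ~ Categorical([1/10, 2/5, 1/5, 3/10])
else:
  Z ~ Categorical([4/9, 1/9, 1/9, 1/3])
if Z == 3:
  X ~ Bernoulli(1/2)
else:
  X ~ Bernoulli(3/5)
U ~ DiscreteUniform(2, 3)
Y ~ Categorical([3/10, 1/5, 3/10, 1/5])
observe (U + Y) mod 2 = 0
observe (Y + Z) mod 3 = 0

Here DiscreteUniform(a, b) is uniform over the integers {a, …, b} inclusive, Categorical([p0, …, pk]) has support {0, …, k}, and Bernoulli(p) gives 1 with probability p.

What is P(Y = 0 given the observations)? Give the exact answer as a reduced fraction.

Enumerate traces; 24 have nonzero weight after conditioning:
  (W=0, Z=0, X=0, U=2, Y=0) weight 3/1000
  (W=0, Z=0, X=0, U=3, Y=3) weight 1/500
  (W=0, Z=0, X=1, U=2, Y=0) weight 9/2000
  (W=0, Z=0, X=1, U=3, Y=3) weight 3/1000
  (W=0, Z=1, X=0, U=2, Y=2) weight 3/250
  (W=0, Z=1, X=1, U=2, Y=2) weight 9/500
  (W=0, Z=2, X=0, U=3, Y=1) weight 1/250
  (W=0, Z=2, X=1, U=3, Y=1) weight 3/500
  … 16 more
Group by Y:
  weight(Y=0) = 53/600
  weight(Y=1) = 7/450
  weight(Y=2) = 23/600
  weight(Y=3) = 53/900
Total weight = 53/600 + 7/450 + 23/600 + 53/900 = 181/900
P(Y=0 | obs) = 53/600 / 181/900 = 159/362
P(Y=1 | obs) = 7/450 / 181/900 = 14/181
P(Y=2 | obs) = 23/600 / 181/900 = 69/362
P(Y=3 | obs) = 53/900 / 181/900 = 53/181

P(Y = 0 | obs) = 159/362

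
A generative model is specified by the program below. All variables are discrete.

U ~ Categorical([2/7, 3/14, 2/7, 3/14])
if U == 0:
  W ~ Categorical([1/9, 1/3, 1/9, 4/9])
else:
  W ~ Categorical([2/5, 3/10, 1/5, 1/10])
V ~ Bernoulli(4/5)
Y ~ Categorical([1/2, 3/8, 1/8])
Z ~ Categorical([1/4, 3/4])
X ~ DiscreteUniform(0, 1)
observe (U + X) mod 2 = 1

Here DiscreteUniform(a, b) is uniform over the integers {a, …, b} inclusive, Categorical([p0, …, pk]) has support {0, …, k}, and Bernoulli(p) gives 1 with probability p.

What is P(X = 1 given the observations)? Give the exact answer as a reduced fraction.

Enumerate traces; 192 have nonzero weight after conditioning:
  (U=0, W=0, V=0, Y=0, Z=0, X=1) weight 1/2520
  (U=0, W=0, V=0, Y=0, Z=1, X=1) weight 1/840
  (U=0, W=0, V=0, Y=1, Z=0, X=1) weight 1/3360
  (U=0, W=0, V=0, Y=1, Z=1, X=1) weight 1/1120
  (U=0, W=0, V=0, Y=2, Z=0, X=1) weight 1/10080
  (U=0, W=0, V=0, Y=2, Z=1, X=1) weight 1/3360
  (U=0, W=0, V=1, Y=0, Z=0, X=1) weight 1/630
  (U=0, W=0, V=1, Y=0, Z=1, X=1) weight 1/210
  (U=1, W=0, V=0, Y=0, Z=0, X=0) weight 3/2800
  … 183 more
Group by X:
  weight(X=0) = 3/14
  weight(X=1) = 2/7
Total weight = 3/14 + 2/7 = 1/2
P(X=0 | obs) = 3/14 / 1/2 = 3/7
P(X=1 | obs) = 2/7 / 1/2 = 4/7

P(X = 1 | obs) = 4/7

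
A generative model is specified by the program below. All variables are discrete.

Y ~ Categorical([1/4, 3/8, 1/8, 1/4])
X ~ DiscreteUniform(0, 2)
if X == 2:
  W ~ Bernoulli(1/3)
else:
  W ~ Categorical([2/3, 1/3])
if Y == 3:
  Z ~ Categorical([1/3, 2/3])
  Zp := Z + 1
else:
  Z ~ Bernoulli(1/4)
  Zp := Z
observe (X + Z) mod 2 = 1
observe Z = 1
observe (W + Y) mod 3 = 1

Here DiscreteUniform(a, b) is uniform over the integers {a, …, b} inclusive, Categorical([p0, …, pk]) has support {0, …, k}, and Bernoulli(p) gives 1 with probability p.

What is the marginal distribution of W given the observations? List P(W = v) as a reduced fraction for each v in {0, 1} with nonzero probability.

Enumerate traces; 6 have nonzero weight after conditioning:
  (Y=0, X=0, W=1, Z=1) weight 1/144
  (Y=0, X=2, W=1, Z=1) weight 1/144
  (Y=1, X=0, W=0, Z=1) weight 1/48
  (Y=1, X=2, W=0, Z=1) weight 1/48
  (Y=3, X=0, W=1, Z=1) weight 1/54
  (Y=3, X=2, W=1, Z=1) weight 1/54
Group by W:
  weight(W=0) = 1/24
  weight(W=1) = 11/216
Total weight = 1/24 + 11/216 = 5/54
P(W=0 | obs) = 1/24 / 5/54 = 9/20
P(W=1 | obs) = 11/216 / 5/54 = 11/20

P(W=0) = 9/20, P(W=1) = 11/20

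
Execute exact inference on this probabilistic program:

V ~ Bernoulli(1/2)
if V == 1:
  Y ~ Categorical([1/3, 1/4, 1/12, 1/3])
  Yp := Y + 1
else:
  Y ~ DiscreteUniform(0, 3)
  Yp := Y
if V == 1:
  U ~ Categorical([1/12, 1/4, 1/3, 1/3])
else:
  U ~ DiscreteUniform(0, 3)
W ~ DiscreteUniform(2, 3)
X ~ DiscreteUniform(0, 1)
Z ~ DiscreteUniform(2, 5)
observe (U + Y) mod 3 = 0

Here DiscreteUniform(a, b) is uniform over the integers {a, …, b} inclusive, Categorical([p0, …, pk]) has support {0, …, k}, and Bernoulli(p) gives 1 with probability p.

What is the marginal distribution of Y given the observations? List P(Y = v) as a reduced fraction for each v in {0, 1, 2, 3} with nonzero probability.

Enumerate traces; 192 have nonzero weight after conditioning:
  (V=0, Y=0, U=0, W=2, X=0, Z=2) weight 1/512
  (V=0, Y=0, U=0, W=2, X=0, Z=3) weight 1/512
  (V=0, Y=0, U=0, W=2, X=0, Z=4) weight 1/512
  (V=0, Y=0, U=0, W=2, X=0, Z=5) weight 1/512
  (V=0, Y=0, U=0, W=2, X=1, Z=2) weight 1/512
  (V=0, Y=0, U=0, W=2, X=1, Z=3) weight 1/512
  (V=0, Y=0, U=0, W=2, X=1, Z=4) weight 1/512
  (V=0, Y=0, U=0, W=2, X=1, Z=5) weight 1/512
  (V=0, Y=1, U=2, W=2, X=0, Z=2) weight 1/512
  (V=0, Y=2, U=1, W=2, X=0, Z=2) weight 1/512
  … 182 more
Group by Y:
  weight(Y=0) = 19/144
  weight(Y=1) = 7/96
  weight(Y=2) = 1/24
  weight(Y=3) = 19/144
Total weight = 19/144 + 7/96 + 1/24 + 19/144 = 109/288
P(Y=0 | obs) = 19/144 / 109/288 = 38/109
P(Y=1 | obs) = 7/96 / 109/288 = 21/109
P(Y=2 | obs) = 1/24 / 109/288 = 12/109
P(Y=3 | obs) = 19/144 / 109/288 = 38/109

P(Y=0) = 38/109, P(Y=1) = 21/109, P(Y=2) = 12/109, P(Y=3) = 38/109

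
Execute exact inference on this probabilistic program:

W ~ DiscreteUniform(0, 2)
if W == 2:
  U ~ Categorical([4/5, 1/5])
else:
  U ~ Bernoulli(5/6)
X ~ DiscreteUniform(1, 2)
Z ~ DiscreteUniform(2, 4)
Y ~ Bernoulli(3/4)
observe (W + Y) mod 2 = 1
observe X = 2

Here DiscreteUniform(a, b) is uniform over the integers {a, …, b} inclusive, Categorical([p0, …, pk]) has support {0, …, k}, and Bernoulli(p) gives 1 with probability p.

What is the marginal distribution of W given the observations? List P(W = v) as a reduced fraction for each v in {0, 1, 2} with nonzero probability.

P(W=0) = 3/7, P(W=1) = 1/7, P(W=2) = 3/7

Enumerate traces; 18 have nonzero weight after conditioning:
  (W=0, U=0, X=2, Z=2, Y=1) weight 1/144
  (W=0, U=0, X=2, Z=3, Y=1) weight 1/144
  (W=0, U=0, X=2, Z=4, Y=1) weight 1/144
  (W=0, U=1, X=2, Z=2, Y=1) weight 5/144
  (W=0, U=1, X=2, Z=3, Y=1) weight 5/144
  (W=0, U=1, X=2, Z=4, Y=1) weight 5/144
  (W=1, U=0, X=2, Z=2, Y=0) weight 1/432
  (W=1, U=0, X=2, Z=3, Y=0) weight 1/432
  (W=2, U=0, X=2, Z=2, Y=1) weight 1/30
  … 9 more
Group by W:
  weight(W=0) = 1/8
  weight(W=1) = 1/24
  weight(W=2) = 1/8
Total weight = 1/8 + 1/24 + 1/8 = 7/24
P(W=0 | obs) = 1/8 / 7/24 = 3/7
P(W=1 | obs) = 1/24 / 7/24 = 1/7
P(W=2 | obs) = 1/8 / 7/24 = 3/7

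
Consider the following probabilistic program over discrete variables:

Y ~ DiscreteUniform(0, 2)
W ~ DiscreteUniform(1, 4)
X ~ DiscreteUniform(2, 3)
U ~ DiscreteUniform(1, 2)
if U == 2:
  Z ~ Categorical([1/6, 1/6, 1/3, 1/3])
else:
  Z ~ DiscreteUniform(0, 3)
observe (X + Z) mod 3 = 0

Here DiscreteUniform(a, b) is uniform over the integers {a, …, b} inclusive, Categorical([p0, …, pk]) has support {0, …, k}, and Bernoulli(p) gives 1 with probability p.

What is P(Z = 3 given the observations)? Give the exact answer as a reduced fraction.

Enumerate traces; 72 have nonzero weight after conditioning:
  (Y=0, W=1, X=2, U=1, Z=1) weight 1/192
  (Y=0, W=1, X=2, U=2, Z=1) weight 1/288
  (Y=0, W=1, X=3, U=1, Z=0) weight 1/192
  (Y=0, W=1, X=3, U=1, Z=3) weight 1/192
  (Y=0, W=1, X=3, U=2, Z=0) weight 1/288
  (Y=0, W=1, X=3, U=2, Z=3) weight 1/144
  (Y=0, W=2, X=2, U=1, Z=1) weight 1/192
  (Y=0, W=2, X=2, U=2, Z=1) weight 1/288
  … 64 more
Group by Z:
  weight(Z=0) = 5/48
  weight(Z=1) = 5/48
  weight(Z=3) = 7/48
Total weight = 5/48 + 5/48 + 7/48 = 17/48
P(Z=0 | obs) = 5/48 / 17/48 = 5/17
P(Z=1 | obs) = 5/48 / 17/48 = 5/17
P(Z=3 | obs) = 7/48 / 17/48 = 7/17

P(Z = 3 | obs) = 7/17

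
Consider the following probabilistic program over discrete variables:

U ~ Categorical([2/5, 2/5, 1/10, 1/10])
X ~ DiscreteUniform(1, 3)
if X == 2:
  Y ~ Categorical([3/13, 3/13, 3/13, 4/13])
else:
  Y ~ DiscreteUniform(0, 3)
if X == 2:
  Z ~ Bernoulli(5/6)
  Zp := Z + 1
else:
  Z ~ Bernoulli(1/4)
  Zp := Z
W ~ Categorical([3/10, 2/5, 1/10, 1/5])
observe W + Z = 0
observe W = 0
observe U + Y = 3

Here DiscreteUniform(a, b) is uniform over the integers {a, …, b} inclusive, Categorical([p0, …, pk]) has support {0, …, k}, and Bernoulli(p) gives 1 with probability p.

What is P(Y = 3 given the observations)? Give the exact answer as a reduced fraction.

P(Y = 3 | obs) = 266/653

Enumerate traces; 12 have nonzero weight after conditioning:
  (U=0, X=1, Y=3, Z=0, W=0) weight 3/400
  (U=0, X=2, Y=3, Z=0, W=0) weight 2/975
  (U=0, X=3, Y=3, Z=0, W=0) weight 3/400
  (U=1, X=1, Y=2, Z=0, W=0) weight 3/400
  (U=1, X=2, Y=2, Z=0, W=0) weight 1/650
  (U=1, X=3, Y=2, Z=0, W=0) weight 3/400
  (U=2, X=1, Y=1, Z=0, W=0) weight 3/1600
  (U=2, X=2, Y=1, Z=0, W=0) weight 1/2600
  (U=3, X=1, Y=0, Z=0, W=0) weight 3/1600
  … 3 more
Group by Y:
  weight(Y=0) = 43/10400
  weight(Y=1) = 43/10400
  weight(Y=2) = 43/2600
  weight(Y=3) = 133/7800
Total weight = 43/10400 + 43/10400 + 43/2600 + 133/7800 = 653/15600
P(Y=0 | obs) = 43/10400 / 653/15600 = 129/1306
P(Y=1 | obs) = 43/10400 / 653/15600 = 129/1306
P(Y=2 | obs) = 43/2600 / 653/15600 = 258/653
P(Y=3 | obs) = 133/7800 / 653/15600 = 266/653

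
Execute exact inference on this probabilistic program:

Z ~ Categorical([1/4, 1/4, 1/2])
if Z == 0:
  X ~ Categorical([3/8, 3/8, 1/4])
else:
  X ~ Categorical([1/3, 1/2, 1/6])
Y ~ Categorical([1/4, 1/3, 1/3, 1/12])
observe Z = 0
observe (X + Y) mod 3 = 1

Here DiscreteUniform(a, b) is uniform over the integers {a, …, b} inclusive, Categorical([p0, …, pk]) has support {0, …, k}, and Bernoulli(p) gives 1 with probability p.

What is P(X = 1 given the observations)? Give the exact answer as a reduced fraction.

P(X = 1 | obs) = 3/8

Enumerate traces; 4 have nonzero weight after conditioning:
  (Z=0, X=0, Y=1) weight 1/32
  (Z=0, X=1, Y=0) weight 3/128
  (Z=0, X=1, Y=3) weight 1/128
  (Z=0, X=2, Y=2) weight 1/48
Group by X:
  weight(X=0) = 1/32
  weight(X=1) = 1/32
  weight(X=2) = 1/48
Total weight = 1/32 + 1/32 + 1/48 = 1/12
P(X=0 | obs) = 1/32 / 1/12 = 3/8
P(X=1 | obs) = 1/32 / 1/12 = 3/8
P(X=2 | obs) = 1/48 / 1/12 = 1/4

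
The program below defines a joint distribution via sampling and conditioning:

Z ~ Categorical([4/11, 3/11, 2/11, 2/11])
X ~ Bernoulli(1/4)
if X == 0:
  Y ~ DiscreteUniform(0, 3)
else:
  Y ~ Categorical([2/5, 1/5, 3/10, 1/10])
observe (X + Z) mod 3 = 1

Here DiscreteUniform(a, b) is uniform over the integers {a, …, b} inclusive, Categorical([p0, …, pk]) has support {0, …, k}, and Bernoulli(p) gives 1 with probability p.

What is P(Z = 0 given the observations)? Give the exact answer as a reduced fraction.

Enumerate traces; 12 have nonzero weight after conditioning:
  (Z=0, X=1, Y=0) weight 2/55
  (Z=0, X=1, Y=1) weight 1/55
  (Z=0, X=1, Y=2) weight 3/110
  (Z=0, X=1, Y=3) weight 1/110
  (Z=1, X=0, Y=0) weight 9/176
  (Z=1, X=0, Y=1) weight 9/176
  (Z=1, X=0, Y=2) weight 9/176
  (Z=1, X=0, Y=3) weight 9/176
  (Z=3, X=1, Y=0) weight 1/55
  … 3 more
Group by Z:
  weight(Z=0) = 1/11
  weight(Z=1) = 9/44
  weight(Z=3) = 1/22
Total weight = 1/11 + 9/44 + 1/22 = 15/44
P(Z=0 | obs) = 1/11 / 15/44 = 4/15
P(Z=1 | obs) = 9/44 / 15/44 = 3/5
P(Z=3 | obs) = 1/22 / 15/44 = 2/15

P(Z = 0 | obs) = 4/15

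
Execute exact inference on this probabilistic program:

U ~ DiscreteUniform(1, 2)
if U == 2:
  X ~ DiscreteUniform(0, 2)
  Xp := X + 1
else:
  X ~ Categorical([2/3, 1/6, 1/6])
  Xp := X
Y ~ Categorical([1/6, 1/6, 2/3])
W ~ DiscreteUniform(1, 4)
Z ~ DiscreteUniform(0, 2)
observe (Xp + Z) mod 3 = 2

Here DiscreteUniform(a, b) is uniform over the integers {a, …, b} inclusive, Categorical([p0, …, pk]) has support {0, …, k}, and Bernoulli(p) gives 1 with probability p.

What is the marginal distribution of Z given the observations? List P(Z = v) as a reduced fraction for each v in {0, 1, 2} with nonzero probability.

P(Z=0) = 1/4, P(Z=1) = 1/4, P(Z=2) = 1/2

Enumerate traces; 72 have nonzero weight after conditioning:
  (U=1, X=0, Y=0, W=1, Z=2) weight 1/216
  (U=1, X=0, Y=0, W=2, Z=2) weight 1/216
  (U=1, X=0, Y=0, W=3, Z=2) weight 1/216
  (U=1, X=0, Y=0, W=4, Z=2) weight 1/216
  (U=1, X=0, Y=1, W=1, Z=2) weight 1/216
  (U=1, X=0, Y=1, W=2, Z=2) weight 1/216
  (U=1, X=0, Y=1, W=3, Z=2) weight 1/216
  (U=1, X=0, Y=1, W=4, Z=2) weight 1/216
  (U=1, X=1, Y=0, W=1, Z=1) weight 1/864
  (U=1, X=2, Y=0, W=1, Z=0) weight 1/864
  … 62 more
Group by Z:
  weight(Z=0) = 1/12
  weight(Z=1) = 1/12
  weight(Z=2) = 1/6
Total weight = 1/12 + 1/12 + 1/6 = 1/3
P(Z=0 | obs) = 1/12 / 1/3 = 1/4
P(Z=1 | obs) = 1/12 / 1/3 = 1/4
P(Z=2 | obs) = 1/6 / 1/3 = 1/2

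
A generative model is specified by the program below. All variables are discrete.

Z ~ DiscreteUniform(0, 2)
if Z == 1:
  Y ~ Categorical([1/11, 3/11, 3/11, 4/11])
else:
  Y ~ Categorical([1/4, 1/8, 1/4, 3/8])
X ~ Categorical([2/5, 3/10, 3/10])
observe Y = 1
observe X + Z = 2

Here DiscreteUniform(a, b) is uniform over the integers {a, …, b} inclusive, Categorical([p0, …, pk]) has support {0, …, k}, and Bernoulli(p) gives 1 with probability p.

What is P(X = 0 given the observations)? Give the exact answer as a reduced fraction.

P(X = 0 | obs) = 44/149

Enumerate traces; 3 have nonzero weight after conditioning:
  (Z=0, Y=1, X=2) weight 1/80
  (Z=1, Y=1, X=1) weight 3/110
  (Z=2, Y=1, X=0) weight 1/60
Group by X:
  weight(X=0) = 1/60
  weight(X=1) = 3/110
  weight(X=2) = 1/80
Total weight = 1/60 + 3/110 + 1/80 = 149/2640
P(X=0 | obs) = 1/60 / 149/2640 = 44/149
P(X=1 | obs) = 3/110 / 149/2640 = 72/149
P(X=2 | obs) = 1/80 / 149/2640 = 33/149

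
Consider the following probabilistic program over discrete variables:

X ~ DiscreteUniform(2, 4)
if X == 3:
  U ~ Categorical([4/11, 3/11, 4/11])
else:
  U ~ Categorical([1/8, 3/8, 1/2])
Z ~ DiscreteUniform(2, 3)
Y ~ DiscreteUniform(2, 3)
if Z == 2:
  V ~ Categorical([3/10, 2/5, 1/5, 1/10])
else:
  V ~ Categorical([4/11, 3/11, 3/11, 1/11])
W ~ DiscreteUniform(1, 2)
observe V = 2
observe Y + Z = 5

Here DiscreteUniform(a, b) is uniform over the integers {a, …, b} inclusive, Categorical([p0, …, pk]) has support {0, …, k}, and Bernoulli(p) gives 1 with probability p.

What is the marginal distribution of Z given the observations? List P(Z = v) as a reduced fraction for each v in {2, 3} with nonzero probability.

Enumerate traces; 36 have nonzero weight after conditioning:
  (X=2, U=0, Z=2, Y=3, V=2, W=1) weight 1/960
  (X=2, U=0, Z=2, Y=3, V=2, W=2) weight 1/960
  (X=2, U=0, Z=3, Y=2, V=2, W=1) weight 1/704
  (X=2, U=0, Z=3, Y=2, V=2, W=2) weight 1/704
  (X=2, U=1, Z=2, Y=3, V=2, W=1) weight 1/320
  (X=2, U=1, Z=2, Y=3, V=2, W=2) weight 1/320
  (X=2, U=1, Z=3, Y=2, V=2, W=1) weight 3/704
  (X=2, U=1, Z=3, Y=2, V=2, W=2) weight 3/704
  … 28 more
Group by Z:
  weight(Z=2) = 1/20
  weight(Z=3) = 3/44
Total weight = 1/20 + 3/44 = 13/110
P(Z=2 | obs) = 1/20 / 13/110 = 11/26
P(Z=3 | obs) = 3/44 / 13/110 = 15/26

P(Z=2) = 11/26, P(Z=3) = 15/26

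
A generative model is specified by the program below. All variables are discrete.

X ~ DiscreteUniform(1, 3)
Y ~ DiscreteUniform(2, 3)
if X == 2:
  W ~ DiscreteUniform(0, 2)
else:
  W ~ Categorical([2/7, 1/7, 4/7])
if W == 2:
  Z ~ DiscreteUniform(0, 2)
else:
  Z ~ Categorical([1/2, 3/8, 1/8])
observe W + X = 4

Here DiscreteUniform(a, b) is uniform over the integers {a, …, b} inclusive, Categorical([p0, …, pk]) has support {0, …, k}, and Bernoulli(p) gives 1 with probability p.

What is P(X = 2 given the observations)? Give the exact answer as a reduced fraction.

P(X = 2 | obs) = 7/10

Enumerate traces; 12 have nonzero weight after conditioning:
  (X=2, Y=2, W=2, Z=0) weight 1/54
  (X=2, Y=2, W=2, Z=1) weight 1/54
  (X=2, Y=2, W=2, Z=2) weight 1/54
  (X=2, Y=3, W=2, Z=0) weight 1/54
  (X=2, Y=3, W=2, Z=1) weight 1/54
  (X=2, Y=3, W=2, Z=2) weight 1/54
  (X=3, Y=2, W=1, Z=0) weight 1/84
  (X=3, Y=2, W=1, Z=1) weight 1/112
  … 4 more
Group by X:
  weight(X=2) = 1/9
  weight(X=3) = 1/21
Total weight = 1/9 + 1/21 = 10/63
P(X=2 | obs) = 1/9 / 10/63 = 7/10
P(X=3 | obs) = 1/21 / 10/63 = 3/10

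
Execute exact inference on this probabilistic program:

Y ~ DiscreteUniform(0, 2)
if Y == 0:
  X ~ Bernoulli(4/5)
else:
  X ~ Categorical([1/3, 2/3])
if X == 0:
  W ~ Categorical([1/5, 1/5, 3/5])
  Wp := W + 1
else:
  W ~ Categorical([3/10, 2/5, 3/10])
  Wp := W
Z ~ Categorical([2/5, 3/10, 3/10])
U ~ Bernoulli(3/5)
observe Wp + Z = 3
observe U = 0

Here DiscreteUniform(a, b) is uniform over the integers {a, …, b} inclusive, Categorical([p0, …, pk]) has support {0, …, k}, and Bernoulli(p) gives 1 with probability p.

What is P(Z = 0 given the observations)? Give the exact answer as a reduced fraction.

P(Z = 0 | obs) = 26/95

Enumerate traces; 15 have nonzero weight after conditioning:
  (Y=0, X=0, W=0, Z=2, U=0) weight 1/625
  (Y=0, X=0, W=1, Z=1, U=0) weight 1/625
  (Y=0, X=0, W=2, Z=0, U=0) weight 4/625
  (Y=0, X=1, W=1, Z=2, U=0) weight 8/625
  (Y=0, X=1, W=2, Z=1, U=0) weight 6/625
  (Y=1, X=0, W=0, Z=2, U=0) weight 1/375
  (Y=1, X=0, W=1, Z=1, U=0) weight 1/375
  (Y=1, X=0, W=2, Z=0, U=0) weight 4/375
  … 7 more
Group by Z:
  weight(Z=0) = 52/1875
  weight(Z=1) = 61/1875
  weight(Z=2) = 77/1875
Total weight = 52/1875 + 61/1875 + 77/1875 = 38/375
P(Z=0 | obs) = 52/1875 / 38/375 = 26/95
P(Z=1 | obs) = 61/1875 / 38/375 = 61/190
P(Z=2 | obs) = 77/1875 / 38/375 = 77/190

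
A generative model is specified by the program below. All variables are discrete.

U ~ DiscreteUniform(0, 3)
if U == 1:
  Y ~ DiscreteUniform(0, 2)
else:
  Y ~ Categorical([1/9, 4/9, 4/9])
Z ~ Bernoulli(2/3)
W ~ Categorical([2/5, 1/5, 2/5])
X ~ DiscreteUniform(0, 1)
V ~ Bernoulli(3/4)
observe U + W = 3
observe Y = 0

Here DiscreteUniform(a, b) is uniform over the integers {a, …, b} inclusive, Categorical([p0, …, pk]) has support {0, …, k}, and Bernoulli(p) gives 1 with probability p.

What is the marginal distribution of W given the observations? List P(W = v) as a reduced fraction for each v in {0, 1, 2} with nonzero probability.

P(W=0) = 2/9, P(W=1) = 1/9, P(W=2) = 2/3

Enumerate traces; 24 have nonzero weight after conditioning:
  (U=1, Y=0, Z=0, W=2, X=0, V=0) weight 1/720
  (U=1, Y=0, Z=0, W=2, X=0, V=1) weight 1/240
  (U=1, Y=0, Z=0, W=2, X=1, V=0) weight 1/720
  (U=1, Y=0, Z=0, W=2, X=1, V=1) weight 1/240
  (U=1, Y=0, Z=1, W=2, X=0, V=0) weight 1/360
  (U=1, Y=0, Z=1, W=2, X=0, V=1) weight 1/120
  (U=1, Y=0, Z=1, W=2, X=1, V=0) weight 1/360
  (U=1, Y=0, Z=1, W=2, X=1, V=1) weight 1/120
  (U=2, Y=0, Z=0, W=1, X=0, V=0) weight 1/4320
  (U=3, Y=0, Z=0, W=0, X=0, V=0) weight 1/2160
  … 14 more
Group by W:
  weight(W=0) = 1/90
  weight(W=1) = 1/180
  weight(W=2) = 1/30
Total weight = 1/90 + 1/180 + 1/30 = 1/20
P(W=0 | obs) = 1/90 / 1/20 = 2/9
P(W=1 | obs) = 1/180 / 1/20 = 1/9
P(W=2 | obs) = 1/30 / 1/20 = 2/3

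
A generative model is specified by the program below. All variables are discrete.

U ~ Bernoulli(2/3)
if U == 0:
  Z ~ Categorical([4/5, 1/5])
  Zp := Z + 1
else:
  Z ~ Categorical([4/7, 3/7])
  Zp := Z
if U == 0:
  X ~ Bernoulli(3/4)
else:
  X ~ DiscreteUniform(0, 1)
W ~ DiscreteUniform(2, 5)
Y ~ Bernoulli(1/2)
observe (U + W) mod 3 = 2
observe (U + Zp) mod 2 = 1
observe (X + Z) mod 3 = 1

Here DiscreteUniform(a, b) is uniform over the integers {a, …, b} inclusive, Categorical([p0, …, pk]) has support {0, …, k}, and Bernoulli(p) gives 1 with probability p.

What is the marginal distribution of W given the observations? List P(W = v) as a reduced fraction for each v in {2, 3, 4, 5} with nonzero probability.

P(W=2) = 21/62, P(W=4) = 10/31, P(W=5) = 21/62

Enumerate traces; 6 have nonzero weight after conditioning:
  (U=0, Z=0, X=1, W=2, Y=0) weight 1/40
  (U=0, Z=0, X=1, W=2, Y=1) weight 1/40
  (U=0, Z=0, X=1, W=5, Y=0) weight 1/40
  (U=0, Z=0, X=1, W=5, Y=1) weight 1/40
  (U=1, Z=0, X=1, W=4, Y=0) weight 1/42
  (U=1, Z=0, X=1, W=4, Y=1) weight 1/42
Group by W:
  weight(W=2) = 1/20
  weight(W=4) = 1/21
  weight(W=5) = 1/20
Total weight = 1/20 + 1/21 + 1/20 = 31/210
P(W=2 | obs) = 1/20 / 31/210 = 21/62
P(W=4 | obs) = 1/21 / 31/210 = 10/31
P(W=5 | obs) = 1/20 / 31/210 = 21/62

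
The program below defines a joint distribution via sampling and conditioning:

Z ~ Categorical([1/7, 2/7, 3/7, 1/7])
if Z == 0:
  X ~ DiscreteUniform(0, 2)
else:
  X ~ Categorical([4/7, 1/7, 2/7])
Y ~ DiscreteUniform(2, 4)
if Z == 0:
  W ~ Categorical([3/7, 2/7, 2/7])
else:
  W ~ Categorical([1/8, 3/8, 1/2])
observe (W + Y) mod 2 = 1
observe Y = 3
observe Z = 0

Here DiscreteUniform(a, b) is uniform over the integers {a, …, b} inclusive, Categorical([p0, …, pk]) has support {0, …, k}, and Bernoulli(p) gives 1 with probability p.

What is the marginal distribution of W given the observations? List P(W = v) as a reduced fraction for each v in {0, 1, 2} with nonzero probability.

P(W=0) = 3/5, P(W=2) = 2/5

Enumerate traces; 6 have nonzero weight after conditioning:
  (Z=0, X=0, Y=3, W=0) weight 1/147
  (Z=0, X=0, Y=3, W=2) weight 2/441
  (Z=0, X=1, Y=3, W=0) weight 1/147
  (Z=0, X=1, Y=3, W=2) weight 2/441
  (Z=0, X=2, Y=3, W=0) weight 1/147
  (Z=0, X=2, Y=3, W=2) weight 2/441
Group by W:
  weight(W=0) = 1/49
  weight(W=2) = 2/147
Total weight = 1/49 + 2/147 = 5/147
P(W=0 | obs) = 1/49 / 5/147 = 3/5
P(W=2 | obs) = 2/147 / 5/147 = 2/5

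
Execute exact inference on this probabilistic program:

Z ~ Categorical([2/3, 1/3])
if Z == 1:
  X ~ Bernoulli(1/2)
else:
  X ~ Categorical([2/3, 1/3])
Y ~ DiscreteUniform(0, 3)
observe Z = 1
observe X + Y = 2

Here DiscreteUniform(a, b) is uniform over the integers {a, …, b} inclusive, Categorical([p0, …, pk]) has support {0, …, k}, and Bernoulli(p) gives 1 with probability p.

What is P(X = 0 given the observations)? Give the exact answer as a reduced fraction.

P(X = 0 | obs) = 1/2

Enumerate traces; 2 have nonzero weight after conditioning:
  (Z=1, X=0, Y=2) weight 1/24
  (Z=1, X=1, Y=1) weight 1/24
Group by X:
  weight(X=0) = 1/24
  weight(X=1) = 1/24
Total weight = 1/24 + 1/24 = 1/12
P(X=0 | obs) = 1/24 / 1/12 = 1/2
P(X=1 | obs) = 1/24 / 1/12 = 1/2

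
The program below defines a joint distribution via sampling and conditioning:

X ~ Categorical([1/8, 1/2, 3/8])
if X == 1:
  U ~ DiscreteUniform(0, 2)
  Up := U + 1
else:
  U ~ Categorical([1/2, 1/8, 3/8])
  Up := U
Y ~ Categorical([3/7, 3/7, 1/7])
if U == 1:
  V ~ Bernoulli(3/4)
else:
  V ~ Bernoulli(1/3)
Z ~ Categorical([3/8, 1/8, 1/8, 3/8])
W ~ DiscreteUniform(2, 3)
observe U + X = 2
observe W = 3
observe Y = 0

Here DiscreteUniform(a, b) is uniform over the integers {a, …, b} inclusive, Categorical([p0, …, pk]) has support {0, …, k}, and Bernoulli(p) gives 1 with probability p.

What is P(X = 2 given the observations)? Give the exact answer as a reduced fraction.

Enumerate traces; 24 have nonzero weight after conditioning:
  (X=0, U=2, Y=0, V=0, Z=0, W=3) weight 9/3584
  (X=0, U=2, Y=0, V=0, Z=1, W=3) weight 3/3584
  (X=0, U=2, Y=0, V=0, Z=2, W=3) weight 3/3584
  (X=0, U=2, Y=0, V=0, Z=3, W=3) weight 9/3584
  (X=0, U=2, Y=0, V=1, Z=0, W=3) weight 9/7168
  (X=0, U=2, Y=0, V=1, Z=1, W=3) weight 3/7168
  (X=0, U=2, Y=0, V=1, Z=2, W=3) weight 3/7168
  (X=0, U=2, Y=0, V=1, Z=3, W=3) weight 9/7168
  (X=1, U=1, Y=0, V=0, Z=0, W=3) weight 3/896
  (X=2, U=0, Y=0, V=0, Z=0, W=3) weight 9/896
  … 14 more
Group by X:
  weight(X=0) = 9/896
  weight(X=1) = 1/28
  weight(X=2) = 9/224
Total weight = 9/896 + 1/28 + 9/224 = 11/128
P(X=0 | obs) = 9/896 / 11/128 = 9/77
P(X=1 | obs) = 1/28 / 11/128 = 32/77
P(X=2 | obs) = 9/224 / 11/128 = 36/77

P(X = 2 | obs) = 36/77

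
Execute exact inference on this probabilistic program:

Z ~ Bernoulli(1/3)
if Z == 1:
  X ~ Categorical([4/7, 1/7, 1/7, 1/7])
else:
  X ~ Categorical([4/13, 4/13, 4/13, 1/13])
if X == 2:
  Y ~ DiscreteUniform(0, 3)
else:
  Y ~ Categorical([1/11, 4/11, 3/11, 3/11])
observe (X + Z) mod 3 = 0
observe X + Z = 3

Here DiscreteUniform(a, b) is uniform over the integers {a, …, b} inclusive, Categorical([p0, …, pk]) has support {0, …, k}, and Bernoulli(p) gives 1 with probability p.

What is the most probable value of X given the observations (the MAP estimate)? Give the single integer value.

Enumerate traces; 8 have nonzero weight after conditioning:
  (Z=0, X=3, Y=0) weight 2/429
  (Z=0, X=3, Y=1) weight 8/429
  (Z=0, X=3, Y=2) weight 2/143
  (Z=0, X=3, Y=3) weight 2/143
  (Z=1, X=2, Y=0) weight 1/84
  (Z=1, X=2, Y=1) weight 1/84
  (Z=1, X=2, Y=2) weight 1/84
  (Z=1, X=2, Y=3) weight 1/84
Group by X:
  weight(X=2) = 1/21
  weight(X=3) = 2/39
Total weight = 1/21 + 2/39 = 9/91
P(X=2 | obs) = 1/21 / 9/91 = 13/27
P(X=3 | obs) = 2/39 / 9/91 = 14/27
argmax = 3

argmax_v P(X = v | obs) = 3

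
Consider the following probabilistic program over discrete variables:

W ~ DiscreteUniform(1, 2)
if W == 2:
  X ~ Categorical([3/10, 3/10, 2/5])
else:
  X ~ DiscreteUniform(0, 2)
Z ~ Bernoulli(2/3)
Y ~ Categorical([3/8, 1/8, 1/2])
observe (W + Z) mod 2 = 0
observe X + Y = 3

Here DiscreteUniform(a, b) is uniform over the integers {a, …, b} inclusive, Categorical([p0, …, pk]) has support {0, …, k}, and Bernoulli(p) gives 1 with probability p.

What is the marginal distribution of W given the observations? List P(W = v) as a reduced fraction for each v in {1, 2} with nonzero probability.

P(W=1) = 25/37, P(W=2) = 12/37

Enumerate traces; 4 have nonzero weight after conditioning:
  (W=1, X=1, Z=1, Y=2) weight 1/18
  (W=1, X=2, Z=1, Y=1) weight 1/72
  (W=2, X=1, Z=0, Y=2) weight 1/40
  (W=2, X=2, Z=0, Y=1) weight 1/120
Group by W:
  weight(W=1) = 5/72
  weight(W=2) = 1/30
Total weight = 5/72 + 1/30 = 37/360
P(W=1 | obs) = 5/72 / 37/360 = 25/37
P(W=2 | obs) = 1/30 / 37/360 = 12/37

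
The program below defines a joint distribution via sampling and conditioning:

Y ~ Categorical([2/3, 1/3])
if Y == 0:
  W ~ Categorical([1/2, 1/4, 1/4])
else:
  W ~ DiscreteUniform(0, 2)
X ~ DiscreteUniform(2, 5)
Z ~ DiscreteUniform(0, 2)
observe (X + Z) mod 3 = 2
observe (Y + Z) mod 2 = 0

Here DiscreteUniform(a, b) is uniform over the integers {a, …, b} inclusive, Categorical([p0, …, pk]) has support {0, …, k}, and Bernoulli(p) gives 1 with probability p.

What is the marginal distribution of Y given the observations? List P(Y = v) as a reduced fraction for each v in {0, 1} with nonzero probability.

Enumerate traces; 12 have nonzero weight after conditioning:
  (Y=0, W=0, X=2, Z=0) weight 1/36
  (Y=0, W=0, X=3, Z=2) weight 1/36
  (Y=0, W=0, X=5, Z=0) weight 1/36
  (Y=0, W=1, X=2, Z=0) weight 1/72
  (Y=0, W=1, X=3, Z=2) weight 1/72
  (Y=0, W=1, X=5, Z=0) weight 1/72
  (Y=0, W=2, X=2, Z=0) weight 1/72
  (Y=0, W=2, X=3, Z=2) weight 1/72
  (Y=1, W=0, X=4, Z=1) weight 1/108
  … 3 more
Group by Y:
  weight(Y=0) = 1/6
  weight(Y=1) = 1/36
Total weight = 1/6 + 1/36 = 7/36
P(Y=0 | obs) = 1/6 / 7/36 = 6/7
P(Y=1 | obs) = 1/36 / 7/36 = 1/7

P(Y=0) = 6/7, P(Y=1) = 1/7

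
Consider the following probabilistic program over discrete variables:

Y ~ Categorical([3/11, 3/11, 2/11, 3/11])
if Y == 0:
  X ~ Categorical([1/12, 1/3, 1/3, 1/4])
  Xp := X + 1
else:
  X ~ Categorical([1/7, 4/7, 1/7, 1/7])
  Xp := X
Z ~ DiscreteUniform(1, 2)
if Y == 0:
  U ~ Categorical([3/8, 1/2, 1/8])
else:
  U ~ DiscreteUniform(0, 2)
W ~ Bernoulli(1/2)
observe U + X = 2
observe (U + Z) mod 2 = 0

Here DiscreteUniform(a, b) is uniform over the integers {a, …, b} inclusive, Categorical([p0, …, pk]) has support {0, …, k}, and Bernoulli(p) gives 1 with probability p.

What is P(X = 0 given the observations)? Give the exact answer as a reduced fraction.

Enumerate traces; 24 have nonzero weight after conditioning:
  (Y=0, X=0, Z=2, U=2, W=0) weight 1/1408
  (Y=0, X=0, Z=2, U=2, W=1) weight 1/1408
  (Y=0, X=1, Z=1, U=1, W=0) weight 1/88
  (Y=0, X=1, Z=1, U=1, W=1) weight 1/88
  (Y=0, X=2, Z=2, U=0, W=0) weight 3/352
  (Y=0, X=2, Z=2, U=0, W=1) weight 3/352
  (Y=1, X=0, Z=2, U=2, W=0) weight 1/308
  (Y=1, X=0, Z=2, U=2, W=1) weight 1/308
  … 16 more
Group by X:
  weight(X=0) = 277/14784
  weight(X=1) = 85/924
  weight(X=2) = 127/3696
Total weight = 277/14784 + 85/924 + 127/3696 = 65/448
P(X=0 | obs) = 277/14784 / 65/448 = 277/2145
P(X=1 | obs) = 85/924 / 65/448 = 272/429
P(X=2 | obs) = 127/3696 / 65/448 = 508/2145

P(X = 0 | obs) = 277/2145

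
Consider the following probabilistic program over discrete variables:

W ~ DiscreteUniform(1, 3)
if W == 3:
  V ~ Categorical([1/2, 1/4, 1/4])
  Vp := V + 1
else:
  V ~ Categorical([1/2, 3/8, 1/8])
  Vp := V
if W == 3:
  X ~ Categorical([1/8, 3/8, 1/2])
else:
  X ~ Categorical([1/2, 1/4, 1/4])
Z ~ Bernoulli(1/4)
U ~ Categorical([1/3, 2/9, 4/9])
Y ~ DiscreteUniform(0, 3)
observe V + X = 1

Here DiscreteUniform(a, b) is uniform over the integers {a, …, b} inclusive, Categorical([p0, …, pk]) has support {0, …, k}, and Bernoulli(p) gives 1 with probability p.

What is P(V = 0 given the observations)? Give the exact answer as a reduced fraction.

Enumerate traces; 144 have nonzero weight after conditioning:
  (W=1, V=0, X=1, Z=0, U=0, Y=0) weight 1/384
  (W=1, V=0, X=1, Z=0, U=0, Y=1) weight 1/384
  (W=1, V=0, X=1, Z=0, U=0, Y=2) weight 1/384
  (W=1, V=0, X=1, Z=0, U=0, Y=3) weight 1/384
  (W=1, V=0, X=1, Z=0, U=1, Y=0) weight 1/576
  (W=1, V=0, X=1, Z=0, U=1, Y=1) weight 1/576
  (W=1, V=0, X=1, Z=0, U=1, Y=2) weight 1/576
  (W=1, V=0, X=1, Z=0, U=1, Y=3) weight 1/576
  (W=1, V=1, X=0, Z=0, U=0, Y=0) weight 1/256
  … 135 more
Group by V:
  weight(V=0) = 7/48
  weight(V=1) = 13/96
Total weight = 7/48 + 13/96 = 9/32
P(V=0 | obs) = 7/48 / 9/32 = 14/27
P(V=1 | obs) = 13/96 / 9/32 = 13/27

P(V = 0 | obs) = 14/27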